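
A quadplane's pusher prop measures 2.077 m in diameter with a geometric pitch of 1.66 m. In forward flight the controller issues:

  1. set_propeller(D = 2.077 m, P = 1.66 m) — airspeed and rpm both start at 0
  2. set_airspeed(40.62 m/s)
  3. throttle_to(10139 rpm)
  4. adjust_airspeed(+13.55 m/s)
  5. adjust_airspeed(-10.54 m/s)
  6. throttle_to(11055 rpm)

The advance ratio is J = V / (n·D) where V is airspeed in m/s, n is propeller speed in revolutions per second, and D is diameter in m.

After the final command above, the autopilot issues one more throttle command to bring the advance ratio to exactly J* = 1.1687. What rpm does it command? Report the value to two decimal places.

set_propeller: D = 2.077 m, P = 1.66 m (p = P/D = 0.799230); state ← (V=0, rpm=0)
set_airspeed(40.62): V ← 40.62 m/s
throttle_to(10139): rpm ← 10139
adjust_airspeed(+13.55): V ← 40.62 +13.55 = 54.17 m/s
adjust_airspeed(-10.54): V ← 54.17 -10.54 = 43.63 m/s
throttle_to(11055): rpm ← 11055
final state: V = 43.63 m/s, rpm = 11055 → n = rpm/60 = 184.250000 rev/s
target J* = 1.1687; solve J* = V/(n·D) for n: n = V/(J*·D) = 43.63/(1.1687 × 2.077) = 17.974039 rev/s
rpm = 60·n = 1078.442322

rpm = 1078.44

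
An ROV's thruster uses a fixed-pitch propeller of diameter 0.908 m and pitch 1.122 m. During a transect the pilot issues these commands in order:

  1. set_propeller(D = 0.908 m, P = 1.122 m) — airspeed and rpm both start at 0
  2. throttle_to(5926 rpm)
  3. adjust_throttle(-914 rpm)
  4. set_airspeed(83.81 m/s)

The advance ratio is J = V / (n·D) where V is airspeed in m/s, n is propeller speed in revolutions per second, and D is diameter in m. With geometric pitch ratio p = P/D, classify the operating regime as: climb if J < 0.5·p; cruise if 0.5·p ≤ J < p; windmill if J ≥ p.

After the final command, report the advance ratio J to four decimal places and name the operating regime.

set_propeller: D = 0.908 m, P = 1.122 m (p = P/D = 1.235683); state ← (V=0, rpm=0)
throttle_to(5926): rpm ← 5926
adjust_throttle(-914): rpm ← 5926 -914 = 5012
set_airspeed(83.81): V ← 83.81 m/s
final state: V = 83.81 m/s, rpm = 5012 → n = rpm/60 = 83.533333 rev/s
J = V / (n·D) = 83.81 / (83.533333 × 0.908) = 1.104969
regime bands: climb J<0.6178 | cruise [0.6178, 1.2357) | windmill J≥1.2357
J = 1.1050 → cruise

J = 1.1050, regime = cruise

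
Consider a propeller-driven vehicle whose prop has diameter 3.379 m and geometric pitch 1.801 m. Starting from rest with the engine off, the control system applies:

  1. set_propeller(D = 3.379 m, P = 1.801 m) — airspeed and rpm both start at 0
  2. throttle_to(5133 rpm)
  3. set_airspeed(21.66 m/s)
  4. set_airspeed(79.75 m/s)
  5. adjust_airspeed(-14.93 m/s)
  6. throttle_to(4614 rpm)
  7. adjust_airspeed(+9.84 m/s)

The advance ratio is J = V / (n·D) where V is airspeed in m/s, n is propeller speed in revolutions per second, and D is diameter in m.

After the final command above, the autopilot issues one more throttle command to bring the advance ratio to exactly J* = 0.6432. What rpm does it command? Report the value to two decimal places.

rpm = 2061.13

set_propeller: D = 3.379 m, P = 1.801 m (p = P/D = 0.532998); state ← (V=0, rpm=0)
throttle_to(5133): rpm ← 5133
set_airspeed(21.66): V ← 21.66 m/s
set_airspeed(79.75): V ← 79.75 m/s
adjust_airspeed(-14.93): V ← 79.75 -14.93 = 64.82 m/s
throttle_to(4614): rpm ← 4614
adjust_airspeed(+9.84): V ← 64.82 +9.84 = 74.66 m/s
final state: V = 74.66 m/s, rpm = 4614 → n = rpm/60 = 76.900000 rev/s
target J* = 0.6432; solve J* = V/(n·D) for n: n = V/(J*·D) = 74.66/(0.6432 × 3.379) = 34.352137 rev/s
rpm = 60·n = 2061.128215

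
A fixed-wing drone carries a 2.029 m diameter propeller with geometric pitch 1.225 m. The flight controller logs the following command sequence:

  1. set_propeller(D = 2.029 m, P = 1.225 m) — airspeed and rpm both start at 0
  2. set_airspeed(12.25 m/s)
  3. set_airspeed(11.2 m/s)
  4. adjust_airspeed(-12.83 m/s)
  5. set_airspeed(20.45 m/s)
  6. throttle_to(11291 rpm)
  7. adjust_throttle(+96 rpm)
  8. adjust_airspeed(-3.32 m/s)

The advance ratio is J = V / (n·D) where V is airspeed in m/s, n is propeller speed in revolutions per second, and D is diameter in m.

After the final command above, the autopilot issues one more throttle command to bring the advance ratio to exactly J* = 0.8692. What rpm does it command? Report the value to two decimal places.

set_propeller: D = 2.029 m, P = 1.225 m (p = P/D = 0.603746); state ← (V=0, rpm=0)
set_airspeed(12.25): V ← 12.25 m/s
set_airspeed(11.2): V ← 11.2 m/s
adjust_airspeed(-12.83): V ← 11.2 -12.83 = -1.63 m/s
set_airspeed(20.45): V ← 20.45 m/s
throttle_to(11291): rpm ← 11291
adjust_throttle(+96): rpm ← 11291 +96 = 11387
adjust_airspeed(-3.32): V ← 20.45 -3.32 = 17.13 m/s
final state: V = 17.13 m/s, rpm = 11387 → n = rpm/60 = 189.783333 rev/s
target J* = 0.8692; solve J* = V/(n·D) for n: n = V/(J*·D) = 17.13/(0.8692 × 2.029) = 9.713049 rev/s
rpm = 60·n = 582.782965

rpm = 582.78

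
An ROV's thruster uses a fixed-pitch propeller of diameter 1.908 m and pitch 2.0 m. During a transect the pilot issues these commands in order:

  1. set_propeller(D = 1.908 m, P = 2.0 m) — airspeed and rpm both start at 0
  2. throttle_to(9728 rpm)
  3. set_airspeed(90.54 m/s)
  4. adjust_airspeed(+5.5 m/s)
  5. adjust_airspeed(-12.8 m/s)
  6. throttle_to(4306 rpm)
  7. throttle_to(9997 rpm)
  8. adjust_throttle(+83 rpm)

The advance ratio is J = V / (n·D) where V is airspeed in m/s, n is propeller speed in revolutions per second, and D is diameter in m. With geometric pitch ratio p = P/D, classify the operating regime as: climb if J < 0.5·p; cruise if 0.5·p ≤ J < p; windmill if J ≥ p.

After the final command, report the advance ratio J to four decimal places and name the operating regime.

set_propeller: D = 1.908 m, P = 2.0 m (p = P/D = 1.048218); state ← (V=0, rpm=0)
throttle_to(9728): rpm ← 9728
set_airspeed(90.54): V ← 90.54 m/s
adjust_airspeed(+5.5): V ← 90.54 +5.5 = 96.04 m/s
adjust_airspeed(-12.8): V ← 96.04 -12.8 = 83.24 m/s
throttle_to(4306): rpm ← 4306
throttle_to(9997): rpm ← 9997
adjust_throttle(+83): rpm ← 9997 +83 = 10080
final state: V = 83.24 m/s, rpm = 10080 → n = rpm/60 = 168.000000 rev/s
J = V / (n·D) = 83.24 / (168.000000 × 1.908) = 0.259684
regime bands: climb J<0.5241 | cruise [0.5241, 1.0482) | windmill J≥1.0482
J = 0.2597 → climb

J = 0.2597, regime = climb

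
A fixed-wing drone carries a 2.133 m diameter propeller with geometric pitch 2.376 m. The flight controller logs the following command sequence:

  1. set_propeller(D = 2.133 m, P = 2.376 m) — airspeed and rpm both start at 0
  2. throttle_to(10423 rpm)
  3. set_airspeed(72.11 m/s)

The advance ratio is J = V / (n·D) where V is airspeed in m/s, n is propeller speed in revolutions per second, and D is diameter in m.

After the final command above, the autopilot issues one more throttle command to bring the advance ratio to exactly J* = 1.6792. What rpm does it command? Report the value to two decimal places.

rpm = 1207.96

set_propeller: D = 2.133 m, P = 2.376 m (p = P/D = 1.113924); state ← (V=0, rpm=0)
throttle_to(10423): rpm ← 10423
set_airspeed(72.11): V ← 72.11 m/s
final state: V = 72.11 m/s, rpm = 10423 → n = rpm/60 = 173.716667 rev/s
target J* = 1.6792; solve J* = V/(n·D) for n: n = V/(J*·D) = 72.11/(1.6792 × 2.133) = 20.132709 rev/s
rpm = 60·n = 1207.962535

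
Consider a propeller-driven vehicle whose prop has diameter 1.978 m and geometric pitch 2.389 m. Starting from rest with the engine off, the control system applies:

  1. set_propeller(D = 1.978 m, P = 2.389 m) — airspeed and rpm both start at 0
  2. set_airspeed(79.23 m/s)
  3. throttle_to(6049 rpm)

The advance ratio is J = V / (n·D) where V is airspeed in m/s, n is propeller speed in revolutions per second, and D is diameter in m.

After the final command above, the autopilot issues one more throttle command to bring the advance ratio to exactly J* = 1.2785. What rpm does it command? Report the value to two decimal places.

rpm = 1879.81

set_propeller: D = 1.978 m, P = 2.389 m (p = P/D = 1.207786); state ← (V=0, rpm=0)
set_airspeed(79.23): V ← 79.23 m/s
throttle_to(6049): rpm ← 6049
final state: V = 79.23 m/s, rpm = 6049 → n = rpm/60 = 100.816667 rev/s
target J* = 1.2785; solve J* = V/(n·D) for n: n = V/(J*·D) = 79.23/(1.2785 × 1.978) = 31.330162 rev/s
rpm = 60·n = 1879.809702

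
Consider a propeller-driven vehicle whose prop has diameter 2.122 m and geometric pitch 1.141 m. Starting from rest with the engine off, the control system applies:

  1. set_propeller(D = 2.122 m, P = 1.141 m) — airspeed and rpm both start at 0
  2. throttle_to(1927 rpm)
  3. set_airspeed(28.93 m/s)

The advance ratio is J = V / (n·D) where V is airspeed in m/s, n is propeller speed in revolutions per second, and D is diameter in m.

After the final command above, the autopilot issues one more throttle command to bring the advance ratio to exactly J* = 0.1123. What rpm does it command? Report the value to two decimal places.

rpm = 7284.08

set_propeller: D = 2.122 m, P = 1.141 m (p = P/D = 0.537700); state ← (V=0, rpm=0)
throttle_to(1927): rpm ← 1927
set_airspeed(28.93): V ← 28.93 m/s
final state: V = 28.93 m/s, rpm = 1927 → n = rpm/60 = 32.116667 rev/s
target J* = 0.1123; solve J* = V/(n·D) for n: n = V/(J*·D) = 28.93/(0.1123 × 2.122) = 121.401289 rev/s
rpm = 60·n = 7284.077338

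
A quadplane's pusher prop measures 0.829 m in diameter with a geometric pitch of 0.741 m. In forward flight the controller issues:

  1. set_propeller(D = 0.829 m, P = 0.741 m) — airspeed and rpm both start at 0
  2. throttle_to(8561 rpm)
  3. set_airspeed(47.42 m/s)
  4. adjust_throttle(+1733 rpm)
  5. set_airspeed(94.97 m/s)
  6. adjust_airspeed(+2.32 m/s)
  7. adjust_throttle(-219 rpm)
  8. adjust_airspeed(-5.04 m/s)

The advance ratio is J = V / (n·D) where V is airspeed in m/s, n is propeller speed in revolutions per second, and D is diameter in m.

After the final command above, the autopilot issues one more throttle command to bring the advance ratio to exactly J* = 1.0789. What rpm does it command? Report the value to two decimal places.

rpm = 6188.45

set_propeller: D = 0.829 m, P = 0.741 m (p = P/D = 0.893848); state ← (V=0, rpm=0)
throttle_to(8561): rpm ← 8561
set_airspeed(47.42): V ← 47.42 m/s
adjust_throttle(+1733): rpm ← 8561 +1733 = 10294
set_airspeed(94.97): V ← 94.97 m/s
adjust_airspeed(+2.32): V ← 94.97 +2.32 = 97.29 m/s
adjust_throttle(-219): rpm ← 10294 -219 = 10075
adjust_airspeed(-5.04): V ← 97.29 -5.04 = 92.25 m/s
final state: V = 92.25 m/s, rpm = 10075 → n = rpm/60 = 167.916667 rev/s
target J* = 1.0789; solve J* = V/(n·D) for n: n = V/(J*·D) = 92.25/(1.0789 × 0.829) = 103.140837 rev/s
rpm = 60·n = 6188.450216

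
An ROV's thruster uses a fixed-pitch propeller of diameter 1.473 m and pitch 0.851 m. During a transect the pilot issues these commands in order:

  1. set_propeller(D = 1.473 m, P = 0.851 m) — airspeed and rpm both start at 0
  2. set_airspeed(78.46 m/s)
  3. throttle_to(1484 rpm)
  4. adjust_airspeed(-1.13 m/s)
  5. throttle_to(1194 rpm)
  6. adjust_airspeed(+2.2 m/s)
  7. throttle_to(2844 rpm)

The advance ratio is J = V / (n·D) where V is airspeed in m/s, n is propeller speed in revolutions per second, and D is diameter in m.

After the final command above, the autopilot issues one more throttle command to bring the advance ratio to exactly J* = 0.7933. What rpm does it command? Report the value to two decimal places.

rpm = 4083.59

set_propeller: D = 1.473 m, P = 0.851 m (p = P/D = 0.577733); state ← (V=0, rpm=0)
set_airspeed(78.46): V ← 78.46 m/s
throttle_to(1484): rpm ← 1484
adjust_airspeed(-1.13): V ← 78.46 -1.13 = 77.33 m/s
throttle_to(1194): rpm ← 1194
adjust_airspeed(+2.2): V ← 77.33 +2.2 = 79.53 m/s
throttle_to(2844): rpm ← 2844
final state: V = 79.53 m/s, rpm = 2844 → n = rpm/60 = 47.400000 rev/s
target J* = 0.7933; solve J* = V/(n·D) for n: n = V/(J*·D) = 79.53/(0.7933 × 1.473) = 68.059818 rev/s
rpm = 60·n = 4083.589060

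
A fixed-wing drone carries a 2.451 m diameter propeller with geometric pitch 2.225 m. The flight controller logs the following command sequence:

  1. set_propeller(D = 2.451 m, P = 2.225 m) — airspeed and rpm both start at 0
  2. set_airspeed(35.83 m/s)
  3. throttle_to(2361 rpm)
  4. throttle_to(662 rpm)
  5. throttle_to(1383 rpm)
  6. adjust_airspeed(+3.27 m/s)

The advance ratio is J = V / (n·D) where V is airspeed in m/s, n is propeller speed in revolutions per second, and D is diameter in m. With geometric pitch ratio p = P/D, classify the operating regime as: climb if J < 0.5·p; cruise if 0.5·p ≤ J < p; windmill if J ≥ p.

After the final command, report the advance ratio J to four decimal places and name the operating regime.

J = 0.6921, regime = cruise

set_propeller: D = 2.451 m, P = 2.225 m (p = P/D = 0.907793); state ← (V=0, rpm=0)
set_airspeed(35.83): V ← 35.83 m/s
throttle_to(2361): rpm ← 2361
throttle_to(662): rpm ← 662
throttle_to(1383): rpm ← 1383
adjust_airspeed(+3.27): V ← 35.83 +3.27 = 39.1 m/s
final state: V = 39.1 m/s, rpm = 1383 → n = rpm/60 = 23.050000 rev/s
J = V / (n·D) = 39.1 / (23.050000 × 2.451) = 0.692090
regime bands: climb J<0.4539 | cruise [0.4539, 0.9078) | windmill J≥0.9078
J = 0.6921 → cruise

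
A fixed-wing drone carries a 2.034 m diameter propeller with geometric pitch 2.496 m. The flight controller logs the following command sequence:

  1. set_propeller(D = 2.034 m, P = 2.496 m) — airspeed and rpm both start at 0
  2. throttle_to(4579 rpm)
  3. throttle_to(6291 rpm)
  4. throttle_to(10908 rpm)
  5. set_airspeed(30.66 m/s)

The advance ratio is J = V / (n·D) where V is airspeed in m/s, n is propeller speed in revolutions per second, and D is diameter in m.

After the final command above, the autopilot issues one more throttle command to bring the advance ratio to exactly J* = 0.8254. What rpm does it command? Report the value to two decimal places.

set_propeller: D = 2.034 m, P = 2.496 m (p = P/D = 1.227139); state ← (V=0, rpm=0)
throttle_to(4579): rpm ← 4579
throttle_to(6291): rpm ← 6291
throttle_to(10908): rpm ← 10908
set_airspeed(30.66): V ← 30.66 m/s
final state: V = 30.66 m/s, rpm = 10908 → n = rpm/60 = 181.800000 rev/s
target J* = 0.8254; solve J* = V/(n·D) for n: n = V/(J*·D) = 30.66/(0.8254 × 2.034) = 18.262353 rev/s
rpm = 60·n = 1095.741191

rpm = 1095.74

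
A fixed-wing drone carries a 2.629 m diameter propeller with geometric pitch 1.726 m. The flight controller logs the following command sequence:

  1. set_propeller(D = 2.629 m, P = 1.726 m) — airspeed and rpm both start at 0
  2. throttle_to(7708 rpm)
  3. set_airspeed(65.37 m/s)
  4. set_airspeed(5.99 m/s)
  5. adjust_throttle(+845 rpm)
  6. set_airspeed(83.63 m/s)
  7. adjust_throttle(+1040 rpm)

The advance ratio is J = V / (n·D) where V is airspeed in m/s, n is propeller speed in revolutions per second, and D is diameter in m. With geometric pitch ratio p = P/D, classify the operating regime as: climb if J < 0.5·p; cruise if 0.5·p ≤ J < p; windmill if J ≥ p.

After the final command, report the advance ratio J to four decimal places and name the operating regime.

set_propeller: D = 2.629 m, P = 1.726 m (p = P/D = 0.656523); state ← (V=0, rpm=0)
throttle_to(7708): rpm ← 7708
set_airspeed(65.37): V ← 65.37 m/s
set_airspeed(5.99): V ← 5.99 m/s
adjust_throttle(+845): rpm ← 7708 +845 = 8553
set_airspeed(83.63): V ← 83.63 m/s
adjust_throttle(+1040): rpm ← 8553 +1040 = 9593
final state: V = 83.63 m/s, rpm = 9593 → n = rpm/60 = 159.883333 rev/s
J = V / (n·D) = 83.63 / (159.883333 × 2.629) = 0.198961
regime bands: climb J<0.3283 | cruise [0.3283, 0.6565) | windmill J≥0.6565
J = 0.1990 → climb

J = 0.1990, regime = climb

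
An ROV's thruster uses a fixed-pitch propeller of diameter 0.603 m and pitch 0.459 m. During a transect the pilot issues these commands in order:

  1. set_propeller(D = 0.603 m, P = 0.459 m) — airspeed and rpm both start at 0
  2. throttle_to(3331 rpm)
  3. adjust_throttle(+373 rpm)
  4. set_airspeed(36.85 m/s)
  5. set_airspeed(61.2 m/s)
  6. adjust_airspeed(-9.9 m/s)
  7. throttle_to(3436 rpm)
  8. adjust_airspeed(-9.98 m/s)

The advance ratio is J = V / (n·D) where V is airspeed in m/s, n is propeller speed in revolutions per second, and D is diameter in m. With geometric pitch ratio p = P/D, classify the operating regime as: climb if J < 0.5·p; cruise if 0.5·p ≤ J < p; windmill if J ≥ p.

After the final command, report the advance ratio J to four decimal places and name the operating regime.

set_propeller: D = 0.603 m, P = 0.459 m (p = P/D = 0.761194); state ← (V=0, rpm=0)
throttle_to(3331): rpm ← 3331
adjust_throttle(+373): rpm ← 3331 +373 = 3704
set_airspeed(36.85): V ← 36.85 m/s
set_airspeed(61.2): V ← 61.2 m/s
adjust_airspeed(-9.9): V ← 61.2 -9.9 = 51.3 m/s
throttle_to(3436): rpm ← 3436
adjust_airspeed(-9.98): V ← 51.3 -9.98 = 41.32 m/s
final state: V = 41.32 m/s, rpm = 3436 → n = rpm/60 = 57.266667 rev/s
J = V / (n·D) = 41.32 / (57.266667 × 0.603) = 1.196578
regime bands: climb J<0.3806 | cruise [0.3806, 0.7612) | windmill J≥0.7612
J = 1.1966 → windmill

J = 1.1966, regime = windmill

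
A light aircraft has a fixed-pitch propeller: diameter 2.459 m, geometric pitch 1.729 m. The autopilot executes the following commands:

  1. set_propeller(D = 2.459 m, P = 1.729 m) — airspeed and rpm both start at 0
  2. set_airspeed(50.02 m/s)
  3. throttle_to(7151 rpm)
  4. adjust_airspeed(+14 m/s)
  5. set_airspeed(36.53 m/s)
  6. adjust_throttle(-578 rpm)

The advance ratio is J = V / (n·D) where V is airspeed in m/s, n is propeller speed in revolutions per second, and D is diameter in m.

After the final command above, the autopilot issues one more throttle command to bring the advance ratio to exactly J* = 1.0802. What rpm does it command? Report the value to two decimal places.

rpm = 825.16

set_propeller: D = 2.459 m, P = 1.729 m (p = P/D = 0.703131); state ← (V=0, rpm=0)
set_airspeed(50.02): V ← 50.02 m/s
throttle_to(7151): rpm ← 7151
adjust_airspeed(+14): V ← 50.02 +14 = 64.02 m/s
set_airspeed(36.53): V ← 36.53 m/s
adjust_throttle(-578): rpm ← 7151 -578 = 6573
final state: V = 36.53 m/s, rpm = 6573 → n = rpm/60 = 109.550000 rev/s
target J* = 1.0802; solve J* = V/(n·D) for n: n = V/(J*·D) = 36.53/(1.0802 × 2.459) = 13.752668 rev/s
rpm = 60·n = 825.160102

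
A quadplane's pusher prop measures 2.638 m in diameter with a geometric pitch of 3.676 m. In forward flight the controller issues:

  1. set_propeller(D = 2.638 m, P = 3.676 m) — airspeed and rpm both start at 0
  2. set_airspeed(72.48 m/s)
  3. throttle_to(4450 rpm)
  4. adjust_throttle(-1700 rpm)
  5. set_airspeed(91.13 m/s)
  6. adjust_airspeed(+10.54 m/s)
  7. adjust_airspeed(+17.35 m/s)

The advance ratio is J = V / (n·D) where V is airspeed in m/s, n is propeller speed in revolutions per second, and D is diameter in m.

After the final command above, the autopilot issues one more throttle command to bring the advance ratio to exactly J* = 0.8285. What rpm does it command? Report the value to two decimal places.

rpm = 3267.41

set_propeller: D = 2.638 m, P = 3.676 m (p = P/D = 1.393480); state ← (V=0, rpm=0)
set_airspeed(72.48): V ← 72.48 m/s
throttle_to(4450): rpm ← 4450
adjust_throttle(-1700): rpm ← 4450 -1700 = 2750
set_airspeed(91.13): V ← 91.13 m/s
adjust_airspeed(+10.54): V ← 91.13 +10.54 = 101.67 m/s
adjust_airspeed(+17.35): V ← 101.67 +17.35 = 119.02 m/s
final state: V = 119.02 m/s, rpm = 2750 → n = rpm/60 = 45.833333 rev/s
target J* = 0.8285; solve J* = V/(n·D) for n: n = V/(J*·D) = 119.02/(0.8285 × 2.638) = 54.456866 rev/s
rpm = 60·n = 3267.411945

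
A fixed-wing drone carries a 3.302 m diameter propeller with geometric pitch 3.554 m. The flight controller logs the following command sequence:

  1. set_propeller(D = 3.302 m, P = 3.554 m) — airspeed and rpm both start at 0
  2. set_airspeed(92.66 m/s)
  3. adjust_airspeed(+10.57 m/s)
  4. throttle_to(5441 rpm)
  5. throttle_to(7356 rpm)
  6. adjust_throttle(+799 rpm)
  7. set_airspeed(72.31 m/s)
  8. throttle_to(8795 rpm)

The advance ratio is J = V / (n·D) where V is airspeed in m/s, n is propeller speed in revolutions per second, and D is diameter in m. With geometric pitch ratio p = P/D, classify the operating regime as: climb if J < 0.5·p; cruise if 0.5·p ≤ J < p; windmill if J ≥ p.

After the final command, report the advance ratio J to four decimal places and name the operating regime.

set_propeller: D = 3.302 m, P = 3.554 m (p = P/D = 1.076317); state ← (V=0, rpm=0)
set_airspeed(92.66): V ← 92.66 m/s
adjust_airspeed(+10.57): V ← 92.66 +10.57 = 103.23 m/s
throttle_to(5441): rpm ← 5441
throttle_to(7356): rpm ← 7356
adjust_throttle(+799): rpm ← 7356 +799 = 8155
set_airspeed(72.31): V ← 72.31 m/s
throttle_to(8795): rpm ← 8795
final state: V = 72.31 m/s, rpm = 8795 → n = rpm/60 = 146.583333 rev/s
J = V / (n·D) = 72.31 / (146.583333 × 3.302) = 0.149395
regime bands: climb J<0.5382 | cruise [0.5382, 1.0763) | windmill J≥1.0763
J = 0.1494 → climb

J = 0.1494, regime = climb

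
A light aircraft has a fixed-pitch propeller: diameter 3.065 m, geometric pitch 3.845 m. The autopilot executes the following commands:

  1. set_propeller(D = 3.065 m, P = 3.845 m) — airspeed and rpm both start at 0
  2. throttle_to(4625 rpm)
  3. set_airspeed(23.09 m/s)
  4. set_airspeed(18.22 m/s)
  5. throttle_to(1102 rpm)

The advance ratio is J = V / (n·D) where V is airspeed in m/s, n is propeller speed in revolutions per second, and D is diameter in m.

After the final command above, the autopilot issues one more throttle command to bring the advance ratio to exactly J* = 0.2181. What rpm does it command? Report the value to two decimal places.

set_propeller: D = 3.065 m, P = 3.845 m (p = P/D = 1.254486); state ← (V=0, rpm=0)
throttle_to(4625): rpm ← 4625
set_airspeed(23.09): V ← 23.09 m/s
set_airspeed(18.22): V ← 18.22 m/s
throttle_to(1102): rpm ← 1102
final state: V = 18.22 m/s, rpm = 1102 → n = rpm/60 = 18.366667 rev/s
target J* = 0.2181; solve J* = V/(n·D) for n: n = V/(J*·D) = 18.22/(0.2181 × 3.065) = 27.256007 rev/s
rpm = 60·n = 1635.360405

rpm = 1635.36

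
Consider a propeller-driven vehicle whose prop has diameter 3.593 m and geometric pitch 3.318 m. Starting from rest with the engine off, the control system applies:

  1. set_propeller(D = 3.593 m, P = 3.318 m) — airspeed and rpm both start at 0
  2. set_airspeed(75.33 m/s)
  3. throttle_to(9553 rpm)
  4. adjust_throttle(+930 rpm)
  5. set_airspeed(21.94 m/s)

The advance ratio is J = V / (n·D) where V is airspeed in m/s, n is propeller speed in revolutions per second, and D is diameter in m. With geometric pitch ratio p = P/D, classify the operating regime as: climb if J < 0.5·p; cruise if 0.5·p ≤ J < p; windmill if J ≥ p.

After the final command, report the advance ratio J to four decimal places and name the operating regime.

J = 0.0349, regime = climb

set_propeller: D = 3.593 m, P = 3.318 m (p = P/D = 0.923462); state ← (V=0, rpm=0)
set_airspeed(75.33): V ← 75.33 m/s
throttle_to(9553): rpm ← 9553
adjust_throttle(+930): rpm ← 9553 +930 = 10483
set_airspeed(21.94): V ← 21.94 m/s
final state: V = 21.94 m/s, rpm = 10483 → n = rpm/60 = 174.716667 rev/s
J = V / (n·D) = 21.94 / (174.716667 × 3.593) = 0.034950
regime bands: climb J<0.4617 | cruise [0.4617, 0.9235) | windmill J≥0.9235
J = 0.0349 → climb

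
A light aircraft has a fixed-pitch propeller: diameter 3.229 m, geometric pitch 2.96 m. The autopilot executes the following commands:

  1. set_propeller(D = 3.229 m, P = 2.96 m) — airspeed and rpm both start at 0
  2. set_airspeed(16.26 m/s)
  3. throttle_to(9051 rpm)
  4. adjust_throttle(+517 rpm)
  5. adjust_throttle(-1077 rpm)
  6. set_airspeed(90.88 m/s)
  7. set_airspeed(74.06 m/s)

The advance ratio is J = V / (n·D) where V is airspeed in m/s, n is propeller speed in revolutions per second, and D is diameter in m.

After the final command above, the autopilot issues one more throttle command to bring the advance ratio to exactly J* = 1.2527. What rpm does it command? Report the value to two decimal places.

set_propeller: D = 3.229 m, P = 2.96 m (p = P/D = 0.916692); state ← (V=0, rpm=0)
set_airspeed(16.26): V ← 16.26 m/s
throttle_to(9051): rpm ← 9051
adjust_throttle(+517): rpm ← 9051 +517 = 9568
adjust_throttle(-1077): rpm ← 9568 -1077 = 8491
set_airspeed(90.88): V ← 90.88 m/s
set_airspeed(74.06): V ← 74.06 m/s
final state: V = 74.06 m/s, rpm = 8491 → n = rpm/60 = 141.516667 rev/s
target J* = 1.2527; solve J* = V/(n·D) for n: n = V/(J*·D) = 74.06/(1.2527 × 3.229) = 18.309167 rev/s
rpm = 60·n = 1098.550018

rpm = 1098.55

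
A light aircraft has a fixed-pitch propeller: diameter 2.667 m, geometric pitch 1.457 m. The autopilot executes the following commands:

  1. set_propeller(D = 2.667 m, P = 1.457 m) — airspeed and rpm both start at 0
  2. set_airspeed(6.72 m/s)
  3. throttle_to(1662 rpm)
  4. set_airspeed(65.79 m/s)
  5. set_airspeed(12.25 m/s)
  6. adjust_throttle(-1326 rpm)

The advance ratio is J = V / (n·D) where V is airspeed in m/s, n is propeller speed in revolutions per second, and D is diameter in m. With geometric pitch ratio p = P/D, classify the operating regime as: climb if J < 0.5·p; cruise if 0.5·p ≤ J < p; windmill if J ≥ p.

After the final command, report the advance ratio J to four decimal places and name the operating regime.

set_propeller: D = 2.667 m, P = 1.457 m (p = P/D = 0.546307); state ← (V=0, rpm=0)
set_airspeed(6.72): V ← 6.72 m/s
throttle_to(1662): rpm ← 1662
set_airspeed(65.79): V ← 65.79 m/s
set_airspeed(12.25): V ← 12.25 m/s
adjust_throttle(-1326): rpm ← 1662 -1326 = 336
final state: V = 12.25 m/s, rpm = 336 → n = rpm/60 = 5.600000 rev/s
J = V / (n·D) = 12.25 / (5.600000 × 2.667) = 0.820210
regime bands: climb J<0.2732 | cruise [0.2732, 0.5463) | windmill J≥0.5463
J = 0.8202 → windmill

J = 0.8202, regime = windmill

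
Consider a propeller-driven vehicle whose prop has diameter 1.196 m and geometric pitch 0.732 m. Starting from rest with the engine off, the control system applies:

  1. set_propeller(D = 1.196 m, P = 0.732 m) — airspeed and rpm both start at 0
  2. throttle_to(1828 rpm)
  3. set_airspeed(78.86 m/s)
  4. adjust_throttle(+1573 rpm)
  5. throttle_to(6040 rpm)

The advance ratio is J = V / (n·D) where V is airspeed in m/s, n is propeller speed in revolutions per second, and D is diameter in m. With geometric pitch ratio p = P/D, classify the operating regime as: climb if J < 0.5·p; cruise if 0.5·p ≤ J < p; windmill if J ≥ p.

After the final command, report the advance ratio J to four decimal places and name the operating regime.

set_propeller: D = 1.196 m, P = 0.732 m (p = P/D = 0.612040); state ← (V=0, rpm=0)
throttle_to(1828): rpm ← 1828
set_airspeed(78.86): V ← 78.86 m/s
adjust_throttle(+1573): rpm ← 1828 +1573 = 3401
throttle_to(6040): rpm ← 6040
final state: V = 78.86 m/s, rpm = 6040 → n = rpm/60 = 100.666667 rev/s
J = V / (n·D) = 78.86 / (100.666667 × 1.196) = 0.654998
regime bands: climb J<0.3060 | cruise [0.3060, 0.6120) | windmill J≥0.6120
J = 0.6550 → windmill

J = 0.6550, regime = windmill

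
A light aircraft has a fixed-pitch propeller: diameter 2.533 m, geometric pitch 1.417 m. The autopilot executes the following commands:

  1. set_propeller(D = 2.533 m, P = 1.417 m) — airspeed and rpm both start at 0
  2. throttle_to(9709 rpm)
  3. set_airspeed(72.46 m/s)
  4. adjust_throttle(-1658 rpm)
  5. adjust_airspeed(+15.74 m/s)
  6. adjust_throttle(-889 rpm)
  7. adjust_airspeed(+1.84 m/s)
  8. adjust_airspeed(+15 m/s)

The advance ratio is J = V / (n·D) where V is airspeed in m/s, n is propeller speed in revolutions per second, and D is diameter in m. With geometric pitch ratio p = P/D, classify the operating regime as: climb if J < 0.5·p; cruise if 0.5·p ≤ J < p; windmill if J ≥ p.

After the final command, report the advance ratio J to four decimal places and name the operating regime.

J = 0.3474, regime = cruise

set_propeller: D = 2.533 m, P = 1.417 m (p = P/D = 0.559416); state ← (V=0, rpm=0)
throttle_to(9709): rpm ← 9709
set_airspeed(72.46): V ← 72.46 m/s
adjust_throttle(-1658): rpm ← 9709 -1658 = 8051
adjust_airspeed(+15.74): V ← 72.46 +15.74 = 88.2 m/s
adjust_throttle(-889): rpm ← 8051 -889 = 7162
adjust_airspeed(+1.84): V ← 88.2 +1.84 = 90.04 m/s
adjust_airspeed(+15): V ← 90.04 +15 = 105.04 m/s
final state: V = 105.04 m/s, rpm = 7162 → n = rpm/60 = 119.366667 rev/s
J = V / (n·D) = 105.04 / (119.366667 × 2.533) = 0.347405
regime bands: climb J<0.2797 | cruise [0.2797, 0.5594) | windmill J≥0.5594
J = 0.3474 → cruise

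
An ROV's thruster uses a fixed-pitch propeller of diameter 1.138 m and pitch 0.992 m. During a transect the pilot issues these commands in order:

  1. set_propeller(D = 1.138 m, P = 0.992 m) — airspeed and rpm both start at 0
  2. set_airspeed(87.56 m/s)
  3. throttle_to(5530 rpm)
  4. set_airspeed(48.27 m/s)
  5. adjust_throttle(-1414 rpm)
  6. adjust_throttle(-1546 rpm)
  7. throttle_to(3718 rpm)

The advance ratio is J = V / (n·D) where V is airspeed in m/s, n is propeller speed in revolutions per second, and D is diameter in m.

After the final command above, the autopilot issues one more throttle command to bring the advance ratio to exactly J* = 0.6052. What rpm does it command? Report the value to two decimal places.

rpm = 4205.21

set_propeller: D = 1.138 m, P = 0.992 m (p = P/D = 0.871705); state ← (V=0, rpm=0)
set_airspeed(87.56): V ← 87.56 m/s
throttle_to(5530): rpm ← 5530
set_airspeed(48.27): V ← 48.27 m/s
adjust_throttle(-1414): rpm ← 5530 -1414 = 4116
adjust_throttle(-1546): rpm ← 4116 -1546 = 2570
throttle_to(3718): rpm ← 3718
final state: V = 48.27 m/s, rpm = 3718 → n = rpm/60 = 61.966667 rev/s
target J* = 0.6052; solve J* = V/(n·D) for n: n = V/(J*·D) = 48.27/(0.6052 × 1.138) = 70.086782 rev/s
rpm = 60·n = 4205.206895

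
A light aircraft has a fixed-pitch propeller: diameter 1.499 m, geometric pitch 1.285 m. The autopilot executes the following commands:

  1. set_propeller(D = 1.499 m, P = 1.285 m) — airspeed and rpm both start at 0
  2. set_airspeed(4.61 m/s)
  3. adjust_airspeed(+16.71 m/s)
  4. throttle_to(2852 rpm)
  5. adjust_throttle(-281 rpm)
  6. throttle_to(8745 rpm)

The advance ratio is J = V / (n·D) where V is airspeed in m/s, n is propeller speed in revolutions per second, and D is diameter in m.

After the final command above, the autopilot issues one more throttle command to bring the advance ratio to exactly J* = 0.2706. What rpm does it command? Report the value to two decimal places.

set_propeller: D = 1.499 m, P = 1.285 m (p = P/D = 0.857238); state ← (V=0, rpm=0)
set_airspeed(4.61): V ← 4.61 m/s
adjust_airspeed(+16.71): V ← 4.61 +16.71 = 21.32 m/s
throttle_to(2852): rpm ← 2852
adjust_throttle(-281): rpm ← 2852 -281 = 2571
throttle_to(8745): rpm ← 8745
final state: V = 21.32 m/s, rpm = 8745 → n = rpm/60 = 145.750000 rev/s
target J* = 0.2706; solve J* = V/(n·D) for n: n = V/(J*·D) = 21.32/(0.2706 × 1.499) = 52.560293 rev/s
rpm = 60·n = 3153.617563

rpm = 3153.62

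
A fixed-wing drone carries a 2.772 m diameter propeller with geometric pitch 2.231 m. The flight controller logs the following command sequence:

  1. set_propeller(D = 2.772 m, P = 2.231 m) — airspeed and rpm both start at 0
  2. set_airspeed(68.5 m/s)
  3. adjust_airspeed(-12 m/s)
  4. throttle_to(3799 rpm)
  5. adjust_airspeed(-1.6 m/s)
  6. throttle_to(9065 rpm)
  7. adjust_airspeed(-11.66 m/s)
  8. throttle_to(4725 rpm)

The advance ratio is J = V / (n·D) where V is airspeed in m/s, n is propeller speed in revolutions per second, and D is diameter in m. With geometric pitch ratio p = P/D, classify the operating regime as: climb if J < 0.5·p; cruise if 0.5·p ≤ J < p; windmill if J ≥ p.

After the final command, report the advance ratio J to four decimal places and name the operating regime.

set_propeller: D = 2.772 m, P = 2.231 m (p = P/D = 0.804834); state ← (V=0, rpm=0)
set_airspeed(68.5): V ← 68.5 m/s
adjust_airspeed(-12): V ← 68.5 -12 = 56.5 m/s
throttle_to(3799): rpm ← 3799
adjust_airspeed(-1.6): V ← 56.5 -1.6 = 54.9 m/s
throttle_to(9065): rpm ← 9065
adjust_airspeed(-11.66): V ← 54.9 -11.66 = 43.24 m/s
throttle_to(4725): rpm ← 4725
final state: V = 43.24 m/s, rpm = 4725 → n = rpm/60 = 78.750000 rev/s
J = V / (n·D) = 43.24 / (78.750000 × 2.772) = 0.198081
regime bands: climb J<0.4024 | cruise [0.4024, 0.8048) | windmill J≥0.8048
J = 0.1981 → climb

J = 0.1981, regime = climb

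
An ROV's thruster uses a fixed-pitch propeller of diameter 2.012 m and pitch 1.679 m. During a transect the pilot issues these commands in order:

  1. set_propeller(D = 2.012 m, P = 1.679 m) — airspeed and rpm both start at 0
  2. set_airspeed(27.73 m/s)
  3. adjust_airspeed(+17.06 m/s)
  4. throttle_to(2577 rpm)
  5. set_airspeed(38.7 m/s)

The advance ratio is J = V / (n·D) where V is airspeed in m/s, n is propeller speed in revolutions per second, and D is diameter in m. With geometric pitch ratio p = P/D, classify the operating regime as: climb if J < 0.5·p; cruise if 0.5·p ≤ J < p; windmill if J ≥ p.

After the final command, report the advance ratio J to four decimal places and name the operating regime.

set_propeller: D = 2.012 m, P = 1.679 m (p = P/D = 0.834493); state ← (V=0, rpm=0)
set_airspeed(27.73): V ← 27.73 m/s
adjust_airspeed(+17.06): V ← 27.73 +17.06 = 44.79 m/s
throttle_to(2577): rpm ← 2577
set_airspeed(38.7): V ← 38.7 m/s
final state: V = 38.7 m/s, rpm = 2577 → n = rpm/60 = 42.950000 rev/s
J = V / (n·D) = 38.7 / (42.950000 × 2.012) = 0.447837
regime bands: climb J<0.4172 | cruise [0.4172, 0.8345) | windmill J≥0.8345
J = 0.4478 → cruise

J = 0.4478, regime = cruise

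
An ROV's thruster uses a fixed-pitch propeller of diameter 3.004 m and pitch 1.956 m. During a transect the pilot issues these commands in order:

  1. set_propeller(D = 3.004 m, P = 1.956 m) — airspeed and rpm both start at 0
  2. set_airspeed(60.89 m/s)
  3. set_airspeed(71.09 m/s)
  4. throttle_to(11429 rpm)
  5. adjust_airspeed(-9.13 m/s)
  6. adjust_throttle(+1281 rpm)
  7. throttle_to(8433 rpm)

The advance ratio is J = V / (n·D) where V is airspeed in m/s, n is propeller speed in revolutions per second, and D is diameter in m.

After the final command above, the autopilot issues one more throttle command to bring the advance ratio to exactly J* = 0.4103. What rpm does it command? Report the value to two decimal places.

rpm = 3016.21

set_propeller: D = 3.004 m, P = 1.956 m (p = P/D = 0.651132); state ← (V=0, rpm=0)
set_airspeed(60.89): V ← 60.89 m/s
set_airspeed(71.09): V ← 71.09 m/s
throttle_to(11429): rpm ← 11429
adjust_airspeed(-9.13): V ← 71.09 -9.13 = 61.96 m/s
adjust_throttle(+1281): rpm ← 11429 +1281 = 12710
throttle_to(8433): rpm ← 8433
final state: V = 61.96 m/s, rpm = 8433 → n = rpm/60 = 140.550000 rev/s
target J* = 0.4103; solve J* = V/(n·D) for n: n = V/(J*·D) = 61.96/(0.4103 × 3.004) = 50.270125 rev/s
rpm = 60·n = 3016.207491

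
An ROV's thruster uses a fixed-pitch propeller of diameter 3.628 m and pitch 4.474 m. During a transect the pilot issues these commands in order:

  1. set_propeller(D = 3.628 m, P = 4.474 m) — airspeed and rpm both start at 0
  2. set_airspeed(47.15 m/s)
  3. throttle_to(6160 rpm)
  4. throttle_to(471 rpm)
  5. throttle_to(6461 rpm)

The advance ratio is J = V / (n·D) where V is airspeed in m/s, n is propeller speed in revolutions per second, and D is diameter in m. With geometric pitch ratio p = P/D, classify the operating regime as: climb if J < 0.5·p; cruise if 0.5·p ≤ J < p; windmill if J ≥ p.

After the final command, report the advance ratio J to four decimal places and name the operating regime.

J = 0.1207, regime = climb

set_propeller: D = 3.628 m, P = 4.474 m (p = P/D = 1.233186); state ← (V=0, rpm=0)
set_airspeed(47.15): V ← 47.15 m/s
throttle_to(6160): rpm ← 6160
throttle_to(471): rpm ← 471
throttle_to(6461): rpm ← 6461
final state: V = 47.15 m/s, rpm = 6461 → n = rpm/60 = 107.683333 rev/s
J = V / (n·D) = 47.15 / (107.683333 × 3.628) = 0.120689
regime bands: climb J<0.6166 | cruise [0.6166, 1.2332) | windmill J≥1.2332
J = 0.1207 → climb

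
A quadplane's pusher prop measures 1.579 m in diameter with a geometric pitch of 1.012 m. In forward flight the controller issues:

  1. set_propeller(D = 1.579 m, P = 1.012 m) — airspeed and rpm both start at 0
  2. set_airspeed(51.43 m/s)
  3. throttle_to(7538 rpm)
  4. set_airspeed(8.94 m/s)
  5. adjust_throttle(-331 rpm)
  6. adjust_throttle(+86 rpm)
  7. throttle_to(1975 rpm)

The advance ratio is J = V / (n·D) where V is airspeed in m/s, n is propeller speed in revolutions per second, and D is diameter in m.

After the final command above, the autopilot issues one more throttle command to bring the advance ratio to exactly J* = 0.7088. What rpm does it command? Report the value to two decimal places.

set_propeller: D = 1.579 m, P = 1.012 m (p = P/D = 0.640912); state ← (V=0, rpm=0)
set_airspeed(51.43): V ← 51.43 m/s
throttle_to(7538): rpm ← 7538
set_airspeed(8.94): V ← 8.94 m/s
adjust_throttle(-331): rpm ← 7538 -331 = 7207
adjust_throttle(+86): rpm ← 7207 +86 = 7293
throttle_to(1975): rpm ← 1975
final state: V = 8.94 m/s, rpm = 1975 → n = rpm/60 = 32.916667 rev/s
target J* = 0.7088; solve J* = V/(n·D) for n: n = V/(J*·D) = 8.94/(0.7088 × 1.579) = 7.987883 rev/s
rpm = 60·n = 479.272963

rpm = 479.27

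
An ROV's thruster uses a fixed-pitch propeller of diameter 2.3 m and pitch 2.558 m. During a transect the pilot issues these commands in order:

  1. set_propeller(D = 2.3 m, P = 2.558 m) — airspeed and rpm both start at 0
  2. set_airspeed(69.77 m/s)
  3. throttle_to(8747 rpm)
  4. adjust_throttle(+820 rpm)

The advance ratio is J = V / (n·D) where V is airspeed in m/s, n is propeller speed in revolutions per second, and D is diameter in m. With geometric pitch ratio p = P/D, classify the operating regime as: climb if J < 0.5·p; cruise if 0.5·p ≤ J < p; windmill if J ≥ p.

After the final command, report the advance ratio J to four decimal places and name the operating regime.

set_propeller: D = 2.3 m, P = 2.558 m (p = P/D = 1.112174); state ← (V=0, rpm=0)
set_airspeed(69.77): V ← 69.77 m/s
throttle_to(8747): rpm ← 8747
adjust_throttle(+820): rpm ← 8747 +820 = 9567
final state: V = 69.77 m/s, rpm = 9567 → n = rpm/60 = 159.450000 rev/s
J = V / (n·D) = 69.77 / (159.450000 × 2.3) = 0.190246
regime bands: climb J<0.5561 | cruise [0.5561, 1.1122) | windmill J≥1.1122
J = 0.1902 → climb

J = 0.1902, regime = climb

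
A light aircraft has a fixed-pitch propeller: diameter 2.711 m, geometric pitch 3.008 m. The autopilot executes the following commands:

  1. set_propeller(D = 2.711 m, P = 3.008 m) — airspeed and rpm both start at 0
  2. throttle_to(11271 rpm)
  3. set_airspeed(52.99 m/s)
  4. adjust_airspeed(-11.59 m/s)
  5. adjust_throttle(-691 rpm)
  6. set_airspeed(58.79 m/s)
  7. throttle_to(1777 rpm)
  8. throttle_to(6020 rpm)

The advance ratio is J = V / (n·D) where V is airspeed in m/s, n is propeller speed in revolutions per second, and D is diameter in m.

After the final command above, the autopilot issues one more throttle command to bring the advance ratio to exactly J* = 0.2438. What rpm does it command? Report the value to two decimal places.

set_propeller: D = 2.711 m, P = 3.008 m (p = P/D = 1.109554); state ← (V=0, rpm=0)
throttle_to(11271): rpm ← 11271
set_airspeed(52.99): V ← 52.99 m/s
adjust_airspeed(-11.59): V ← 52.99 -11.59 = 41.4 m/s
adjust_throttle(-691): rpm ← 11271 -691 = 10580
set_airspeed(58.79): V ← 58.79 m/s
throttle_to(1777): rpm ← 1777
throttle_to(6020): rpm ← 6020
final state: V = 58.79 m/s, rpm = 6020 → n = rpm/60 = 100.333333 rev/s
target J* = 0.2438; solve J* = V/(n·D) for n: n = V/(J*·D) = 58.79/(0.2438 × 2.711) = 88.948830 rev/s
rpm = 60·n = 5336.929817

rpm = 5336.93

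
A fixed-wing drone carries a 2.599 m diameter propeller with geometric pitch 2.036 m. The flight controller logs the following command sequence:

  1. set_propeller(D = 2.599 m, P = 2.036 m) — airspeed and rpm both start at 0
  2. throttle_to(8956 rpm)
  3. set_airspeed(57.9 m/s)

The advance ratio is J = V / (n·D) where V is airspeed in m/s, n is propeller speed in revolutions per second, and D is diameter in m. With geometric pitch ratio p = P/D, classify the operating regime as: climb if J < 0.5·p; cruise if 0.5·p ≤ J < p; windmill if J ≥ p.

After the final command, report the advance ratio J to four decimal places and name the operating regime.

set_propeller: D = 2.599 m, P = 2.036 m (p = P/D = 0.783378); state ← (V=0, rpm=0)
throttle_to(8956): rpm ← 8956
set_airspeed(57.9): V ← 57.9 m/s
final state: V = 57.9 m/s, rpm = 8956 → n = rpm/60 = 149.266667 rev/s
J = V / (n·D) = 57.9 / (149.266667 × 2.599) = 0.149248
regime bands: climb J<0.3917 | cruise [0.3917, 0.7834) | windmill J≥0.7834
J = 0.1492 → climb

J = 0.1492, regime = climb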